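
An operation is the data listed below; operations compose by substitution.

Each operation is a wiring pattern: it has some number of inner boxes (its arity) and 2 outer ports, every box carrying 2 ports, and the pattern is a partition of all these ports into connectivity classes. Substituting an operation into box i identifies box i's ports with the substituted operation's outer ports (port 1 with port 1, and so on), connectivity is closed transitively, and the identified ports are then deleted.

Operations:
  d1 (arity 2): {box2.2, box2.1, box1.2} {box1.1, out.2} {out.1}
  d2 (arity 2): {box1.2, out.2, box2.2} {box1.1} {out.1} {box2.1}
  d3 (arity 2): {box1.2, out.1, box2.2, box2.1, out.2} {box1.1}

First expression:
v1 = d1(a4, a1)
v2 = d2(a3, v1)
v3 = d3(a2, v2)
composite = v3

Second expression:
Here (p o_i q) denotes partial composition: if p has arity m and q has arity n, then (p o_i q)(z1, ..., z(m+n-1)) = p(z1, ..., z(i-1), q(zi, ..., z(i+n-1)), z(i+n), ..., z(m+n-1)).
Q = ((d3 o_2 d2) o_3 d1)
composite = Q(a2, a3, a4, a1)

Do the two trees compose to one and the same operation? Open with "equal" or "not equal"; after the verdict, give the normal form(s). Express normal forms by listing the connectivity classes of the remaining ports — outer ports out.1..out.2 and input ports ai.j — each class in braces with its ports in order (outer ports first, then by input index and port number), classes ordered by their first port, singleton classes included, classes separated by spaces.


equal: each reduces to {out.1, out.2, a2.2, a3.2, a4.1} {a1.1, a1.2, a4.2} {a2.1} {a3.1}

The first expression, normalized: {out.1, out.2, a2.2, a3.2, a4.1} {a1.1, a1.2, a4.2} {a2.1} {a3.1}
The second expression, normalized: {out.1, out.2, a2.2, a3.2, a4.1} {a1.1, a1.2, a4.2} {a2.1} {a3.1}
Same normal form: equal.


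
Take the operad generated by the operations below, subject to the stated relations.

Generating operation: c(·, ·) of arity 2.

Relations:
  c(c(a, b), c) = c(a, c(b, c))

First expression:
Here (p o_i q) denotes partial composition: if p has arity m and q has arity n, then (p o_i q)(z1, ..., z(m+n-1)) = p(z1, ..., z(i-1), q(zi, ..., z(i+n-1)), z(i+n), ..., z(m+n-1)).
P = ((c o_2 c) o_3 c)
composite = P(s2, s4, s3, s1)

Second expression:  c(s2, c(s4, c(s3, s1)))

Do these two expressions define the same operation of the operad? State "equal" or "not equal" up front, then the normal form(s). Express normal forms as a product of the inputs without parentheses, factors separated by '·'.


equal: each reduces to s2 · s4 · s3 · s1

Reducing the first expression gives s2 · s4 · s3 · s1
Reducing the second expression gives s2 · s4 · s3 · s1
The normal forms match — equal.


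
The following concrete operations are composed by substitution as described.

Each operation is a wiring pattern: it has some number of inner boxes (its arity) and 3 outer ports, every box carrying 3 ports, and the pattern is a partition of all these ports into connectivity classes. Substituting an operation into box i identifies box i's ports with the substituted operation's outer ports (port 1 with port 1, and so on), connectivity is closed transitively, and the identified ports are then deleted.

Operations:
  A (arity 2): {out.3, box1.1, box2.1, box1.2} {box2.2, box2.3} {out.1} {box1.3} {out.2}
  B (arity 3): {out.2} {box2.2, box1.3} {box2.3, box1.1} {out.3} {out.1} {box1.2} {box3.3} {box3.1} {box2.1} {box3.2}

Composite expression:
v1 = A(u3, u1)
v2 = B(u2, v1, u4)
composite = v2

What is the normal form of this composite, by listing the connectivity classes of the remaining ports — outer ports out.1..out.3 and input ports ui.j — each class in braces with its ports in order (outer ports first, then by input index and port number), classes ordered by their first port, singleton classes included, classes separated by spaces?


Treat the ports identified at B as solder joints: merge, then drop.
the subtree at A composes to {out.1} {out.2} {out.3, u1.1, u3.1, u3.2} {u1.2, u1.3} {u3.3} on (u3, u1); out.j = own outer ports
the subtree at B composes to {out.1} {out.2} {out.3} {u1.1, u2.1, u3.1, u3.2} {u1.2, u1.3} {u2.2} {u2.3} {u3.3} {u4.1} {u4.2} {u4.3} on (u2, u3, u1, u4); out.j = own outer ports

{out.1} {out.2} {out.3} {u1.1, u2.1, u3.1, u3.2} {u1.2, u1.3} {u2.2} {u2.3} {u3.3} {u4.1} {u4.2} {u4.3}


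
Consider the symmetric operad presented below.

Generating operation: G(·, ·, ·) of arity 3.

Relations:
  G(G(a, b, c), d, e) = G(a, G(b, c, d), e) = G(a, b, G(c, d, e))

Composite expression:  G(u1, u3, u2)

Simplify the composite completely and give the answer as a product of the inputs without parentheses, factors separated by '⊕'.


The G-tree's shape is irrelevant; the u-reading-order decides.
G(u1, u3, u2) flattens to u1 ⊕ u3 ⊕ u2

u1 ⊕ u3 ⊕ u2


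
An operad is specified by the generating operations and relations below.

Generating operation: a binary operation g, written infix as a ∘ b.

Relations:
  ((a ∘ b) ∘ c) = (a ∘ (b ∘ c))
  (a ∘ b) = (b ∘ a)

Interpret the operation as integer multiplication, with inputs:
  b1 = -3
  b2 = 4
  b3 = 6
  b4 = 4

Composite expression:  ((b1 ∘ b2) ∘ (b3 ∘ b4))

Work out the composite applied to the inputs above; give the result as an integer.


(b1 ∘ b2) = -12
(b3 ∘ b4) = 24
((b1 ∘ b2) ∘ (b3 ∘ b4)) = -288

-288


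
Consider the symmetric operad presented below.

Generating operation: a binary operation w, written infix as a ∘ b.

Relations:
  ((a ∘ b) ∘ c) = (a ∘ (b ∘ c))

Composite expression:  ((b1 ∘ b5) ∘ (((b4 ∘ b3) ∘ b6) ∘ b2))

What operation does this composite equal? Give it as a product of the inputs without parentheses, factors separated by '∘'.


All parenthesizations of w agree; list the b-inputs left to right.
(b1 ∘ b5) flattens to b1 ∘ b5
(b4 ∘ b3) flattens to b4 ∘ b3
((b4 ∘ b3) ∘ b6) flattens to b4 ∘ b3 ∘ b6
(((b4 ∘ b3) ∘ b6) ∘ b2) flattens to b4 ∘ b3 ∘ b6 ∘ b2
((b1 ∘ b5) ∘ (((b4 ∘ b3) ∘ b6) ∘ b2)) flattens to b1 ∘ b5 ∘ b4 ∘ b3 ∘ b6 ∘ b2

b1 ∘ b5 ∘ b4 ∘ b3 ∘ b6 ∘ b2


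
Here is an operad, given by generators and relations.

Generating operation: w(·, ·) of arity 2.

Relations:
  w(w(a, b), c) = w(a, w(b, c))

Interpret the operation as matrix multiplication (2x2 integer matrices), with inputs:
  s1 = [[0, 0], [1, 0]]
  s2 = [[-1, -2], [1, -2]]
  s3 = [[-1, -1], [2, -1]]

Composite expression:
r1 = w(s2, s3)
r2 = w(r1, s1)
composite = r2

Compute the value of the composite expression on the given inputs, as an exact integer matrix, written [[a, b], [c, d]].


[[3, 0], [1, 0]]


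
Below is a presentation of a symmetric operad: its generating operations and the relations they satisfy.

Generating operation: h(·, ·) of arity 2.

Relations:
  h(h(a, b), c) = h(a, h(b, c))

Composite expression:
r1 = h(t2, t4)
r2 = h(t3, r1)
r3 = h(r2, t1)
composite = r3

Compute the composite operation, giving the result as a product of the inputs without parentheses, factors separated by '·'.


t3 · t2 · t4 · t1

The h-tree's shape is irrelevant; the t-reading-order decides.
h(t2, t4) linearizes to t2 · t4
h(t3, h(t2, t4)) linearizes to t3 · t2 · t4
h(h(t3, h(t2, t4)), t1) linearizes to t3 · t2 · t4 · t1


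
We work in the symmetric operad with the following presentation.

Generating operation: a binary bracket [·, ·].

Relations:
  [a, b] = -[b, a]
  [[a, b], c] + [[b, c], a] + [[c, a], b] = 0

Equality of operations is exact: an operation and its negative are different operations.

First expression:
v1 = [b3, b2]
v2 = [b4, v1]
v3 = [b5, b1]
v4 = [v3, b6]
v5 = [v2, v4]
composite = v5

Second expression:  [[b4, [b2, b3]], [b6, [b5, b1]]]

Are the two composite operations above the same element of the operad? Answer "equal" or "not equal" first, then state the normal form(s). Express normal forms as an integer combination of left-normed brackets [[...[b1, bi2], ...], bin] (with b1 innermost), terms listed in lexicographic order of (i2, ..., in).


equal; both compose to [[[[[b1, b5], b6], b2], b3], b4] - [[[[[b1, b5], b6], b3], b2], b4] - [[[[[b1, b5], b6], b4], b2], b3] + [[[[[b1, b5], b6], b4], b3], b2]

The first expression reduces to [[[[[b1, b5], b6], b2], b3], b4] - [[[[[b1, b5], b6], b3], b2], b4] - [[[[[b1, b5], b6], b4], b2], b3] + [[[[[b1, b5], b6], b4], b3], b2]
The second expression reduces to [[[[[b1, b5], b6], b2], b3], b4] - [[[[[b1, b5], b6], b3], b2], b4] - [[[[[b1, b5], b6], b4], b2], b3] + [[[[[b1, b5], b6], b4], b3], b2]
One common form — equal.


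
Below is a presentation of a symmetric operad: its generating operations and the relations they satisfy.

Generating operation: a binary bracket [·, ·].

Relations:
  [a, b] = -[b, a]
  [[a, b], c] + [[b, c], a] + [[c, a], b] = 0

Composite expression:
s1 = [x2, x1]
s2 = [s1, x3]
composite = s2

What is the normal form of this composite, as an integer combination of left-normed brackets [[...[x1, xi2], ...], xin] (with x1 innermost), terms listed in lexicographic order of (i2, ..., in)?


-[[x1, x2], x3]

In the tensor algebra, words opening x1 carry the x1-anchored form.
Composite bracket: [[x2, x1], x3]
Full expansion: 4 signed words from ab - ba (2^2 = 4).
Coefficients come from the x1-initial words:
  x1x2x3 appears with sign -1, giving the term -[[x1, x2], x3]


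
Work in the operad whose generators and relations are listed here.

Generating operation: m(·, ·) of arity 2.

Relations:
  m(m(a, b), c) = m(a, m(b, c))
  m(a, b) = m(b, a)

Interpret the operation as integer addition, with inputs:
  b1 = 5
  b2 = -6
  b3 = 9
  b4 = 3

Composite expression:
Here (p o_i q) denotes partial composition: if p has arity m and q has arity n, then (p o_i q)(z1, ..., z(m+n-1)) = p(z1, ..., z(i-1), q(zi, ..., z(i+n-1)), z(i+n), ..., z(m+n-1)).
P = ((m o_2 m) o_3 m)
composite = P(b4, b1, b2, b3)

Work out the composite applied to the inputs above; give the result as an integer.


11

m(b2, b3) = 3
m(b1, m(b2, b3)) = 8
m(b4, m(b1, m(b2, b3))) = 11


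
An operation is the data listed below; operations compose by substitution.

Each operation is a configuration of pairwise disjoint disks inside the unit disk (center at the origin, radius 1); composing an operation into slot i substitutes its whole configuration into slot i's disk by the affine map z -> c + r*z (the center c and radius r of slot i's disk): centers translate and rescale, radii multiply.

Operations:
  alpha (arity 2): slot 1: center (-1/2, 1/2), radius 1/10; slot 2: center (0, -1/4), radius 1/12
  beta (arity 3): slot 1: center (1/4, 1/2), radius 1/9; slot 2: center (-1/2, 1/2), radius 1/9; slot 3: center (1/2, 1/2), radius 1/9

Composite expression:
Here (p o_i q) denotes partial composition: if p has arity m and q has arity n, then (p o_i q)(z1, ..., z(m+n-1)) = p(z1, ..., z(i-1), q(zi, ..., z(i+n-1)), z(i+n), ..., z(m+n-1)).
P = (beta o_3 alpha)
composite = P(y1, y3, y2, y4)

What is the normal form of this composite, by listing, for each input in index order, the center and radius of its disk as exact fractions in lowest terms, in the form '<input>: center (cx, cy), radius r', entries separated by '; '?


Only the slot chain above each y matters under beta; compose those maps.
input y1: applying the 1 nested substitution gives center (1/4, 1/2), radius 1/9
input y3: applying the 1 nested substitution gives center (-1/2, 1/2), radius 1/9
input y2: applying the 2 nested substitutions gives center (4/9, 5/9), radius 1/90
input y4: applying the 2 nested substitutions gives center (1/2, 17/36), radius 1/108

y1: center (1/4, 1/2), radius 1/9; y2: center (4/9, 5/9), radius 1/90; y3: center (-1/2, 1/2), radius 1/9; y4: center (1/2, 17/36), radius 1/108


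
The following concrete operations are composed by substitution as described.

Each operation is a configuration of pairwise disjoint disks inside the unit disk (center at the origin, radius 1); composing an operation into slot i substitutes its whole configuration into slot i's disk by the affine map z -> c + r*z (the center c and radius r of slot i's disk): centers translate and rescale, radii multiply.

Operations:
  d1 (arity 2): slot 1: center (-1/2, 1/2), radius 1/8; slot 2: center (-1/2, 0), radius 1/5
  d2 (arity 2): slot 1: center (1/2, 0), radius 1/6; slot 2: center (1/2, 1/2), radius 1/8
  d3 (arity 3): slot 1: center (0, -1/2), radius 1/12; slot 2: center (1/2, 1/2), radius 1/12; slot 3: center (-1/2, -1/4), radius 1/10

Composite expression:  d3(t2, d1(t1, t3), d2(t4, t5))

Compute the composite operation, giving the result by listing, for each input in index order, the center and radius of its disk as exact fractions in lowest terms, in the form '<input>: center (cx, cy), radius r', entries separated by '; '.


t1: center (11/24, 13/24), radius 1/96; t2: center (0, -1/2), radius 1/12; t3: center (11/24, 1/2), radius 1/60; t4: center (-9/20, -1/4), radius 1/60; t5: center (-9/20, -1/5), radius 1/80


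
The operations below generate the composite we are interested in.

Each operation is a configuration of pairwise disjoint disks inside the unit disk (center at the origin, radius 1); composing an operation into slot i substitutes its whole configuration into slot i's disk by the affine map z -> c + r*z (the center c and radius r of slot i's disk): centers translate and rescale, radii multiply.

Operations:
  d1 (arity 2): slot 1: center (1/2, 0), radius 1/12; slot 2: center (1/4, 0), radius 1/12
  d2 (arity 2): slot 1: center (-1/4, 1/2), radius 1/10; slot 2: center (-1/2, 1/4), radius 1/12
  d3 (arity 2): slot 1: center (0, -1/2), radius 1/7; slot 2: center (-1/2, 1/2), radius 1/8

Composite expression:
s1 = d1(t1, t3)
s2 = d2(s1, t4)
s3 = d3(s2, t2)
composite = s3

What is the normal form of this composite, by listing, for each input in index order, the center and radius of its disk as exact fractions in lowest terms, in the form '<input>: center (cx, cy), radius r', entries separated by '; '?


t1: center (-1/35, -3/7), radius 1/840; t2: center (-1/2, 1/2), radius 1/8; t3: center (-9/280, -3/7), radius 1/840; t4: center (-1/14, -13/28), radius 1/84

Nesting under d3 composes maps z -> c + r*z down each t-path.
t1 passes through 3 substitutions, ending at center (-1/35, -3/7), radius 1/840
t3 passes through 3 substitutions, ending at center (-9/280, -3/7), radius 1/840
t4 passes through 2 substitutions, ending at center (-1/14, -13/28), radius 1/84
t2 passes through 1 substitution, ending at center (-1/2, 1/2), radius 1/8


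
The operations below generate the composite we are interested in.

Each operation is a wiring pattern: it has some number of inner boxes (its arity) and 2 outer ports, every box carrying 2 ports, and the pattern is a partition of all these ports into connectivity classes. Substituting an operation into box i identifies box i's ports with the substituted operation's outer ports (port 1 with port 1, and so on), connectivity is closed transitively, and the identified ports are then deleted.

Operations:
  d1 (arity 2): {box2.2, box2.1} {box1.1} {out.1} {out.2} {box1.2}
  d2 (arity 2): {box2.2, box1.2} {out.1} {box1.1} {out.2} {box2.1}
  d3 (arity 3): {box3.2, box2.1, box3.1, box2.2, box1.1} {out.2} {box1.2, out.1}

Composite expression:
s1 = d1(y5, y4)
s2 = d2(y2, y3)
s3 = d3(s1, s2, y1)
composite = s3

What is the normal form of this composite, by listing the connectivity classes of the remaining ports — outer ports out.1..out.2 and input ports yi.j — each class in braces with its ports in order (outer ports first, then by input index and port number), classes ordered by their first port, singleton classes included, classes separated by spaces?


{out.1} {out.2} {y1.1, y1.2} {y2.1} {y2.2, y3.2} {y3.1} {y4.1, y4.2} {y5.1} {y5.2}

Reachability decides: close wires over d3-identified ports.
d1 over (y5, y4) gives {out.1} {out.2} {y4.1, y4.2} {y5.1} {y5.2}, out.j being that stage's outer ports
d2 over (y2, y3) gives {out.1} {out.2} {y2.1} {y2.2, y3.2} {y3.1}, out.j being that stage's outer ports
d3 over (y5, y4, y2, y3, y1) gives {out.1} {out.2} {y1.1, y1.2} {y2.1} {y2.2, y3.2} {y3.1} {y4.1, y4.2} {y5.1} {y5.2}, out.j being that stage's outer ports


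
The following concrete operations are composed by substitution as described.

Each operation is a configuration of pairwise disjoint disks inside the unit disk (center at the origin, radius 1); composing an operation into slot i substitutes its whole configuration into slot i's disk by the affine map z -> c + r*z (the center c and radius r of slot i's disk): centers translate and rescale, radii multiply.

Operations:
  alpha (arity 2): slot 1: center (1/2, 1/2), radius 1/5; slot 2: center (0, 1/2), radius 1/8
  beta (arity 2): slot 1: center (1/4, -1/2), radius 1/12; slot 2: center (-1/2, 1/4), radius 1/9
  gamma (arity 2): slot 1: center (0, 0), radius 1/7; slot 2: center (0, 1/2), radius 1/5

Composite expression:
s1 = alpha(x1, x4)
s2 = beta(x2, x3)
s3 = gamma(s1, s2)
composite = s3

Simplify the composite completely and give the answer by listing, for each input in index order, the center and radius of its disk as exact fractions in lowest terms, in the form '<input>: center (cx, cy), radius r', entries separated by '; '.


x1: center (1/14, 1/14), radius 1/35; x2: center (1/20, 2/5), radius 1/60; x3: center (-1/10, 11/20), radius 1/45; x4: center (0, 1/14), radius 1/56

Follow each x-input down from gamma: c' goes to c + r*c', radius to r*r'.
tracing x1 down its 2-map path: center (1/14, 1/14), radius 1/35
tracing x4 down its 2-map path: center (0, 1/14), radius 1/56
tracing x2 down its 2-map path: center (1/20, 2/5), radius 1/60
tracing x3 down its 2-map path: center (-1/10, 11/20), radius 1/45


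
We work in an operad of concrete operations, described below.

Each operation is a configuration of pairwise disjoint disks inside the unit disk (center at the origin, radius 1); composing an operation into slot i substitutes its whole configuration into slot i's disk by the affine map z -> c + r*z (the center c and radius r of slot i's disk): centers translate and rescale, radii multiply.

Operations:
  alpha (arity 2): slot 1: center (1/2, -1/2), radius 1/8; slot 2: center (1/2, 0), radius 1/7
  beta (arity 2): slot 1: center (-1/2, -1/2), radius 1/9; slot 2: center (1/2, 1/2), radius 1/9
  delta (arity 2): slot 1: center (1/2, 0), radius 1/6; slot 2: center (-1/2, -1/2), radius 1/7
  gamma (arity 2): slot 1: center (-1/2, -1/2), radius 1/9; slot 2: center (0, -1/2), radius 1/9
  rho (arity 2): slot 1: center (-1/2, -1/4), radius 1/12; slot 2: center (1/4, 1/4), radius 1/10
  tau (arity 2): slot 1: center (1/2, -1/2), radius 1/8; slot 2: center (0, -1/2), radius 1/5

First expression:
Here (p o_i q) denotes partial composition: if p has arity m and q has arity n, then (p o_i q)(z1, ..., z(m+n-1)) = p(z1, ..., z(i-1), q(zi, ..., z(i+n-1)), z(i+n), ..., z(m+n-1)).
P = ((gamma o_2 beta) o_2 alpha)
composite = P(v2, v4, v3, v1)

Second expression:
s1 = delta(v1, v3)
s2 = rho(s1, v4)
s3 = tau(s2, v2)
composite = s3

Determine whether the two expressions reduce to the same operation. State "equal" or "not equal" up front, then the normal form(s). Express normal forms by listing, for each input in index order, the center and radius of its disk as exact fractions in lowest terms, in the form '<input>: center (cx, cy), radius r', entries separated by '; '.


The first expression, normalized: v1: center (1/18, -4/9), radius 1/81; v2: center (-1/2, -1/2), radius 1/9; v3: center (-4/81, -5/9), radius 1/567; v4: center (-4/81, -91/162), radius 1/648
The second expression, normalized: v1: center (85/192, -17/32), radius 1/576; v2: center (0, -1/2), radius 1/5; v3: center (83/192, -103/192), radius 1/672; v4: center (17/32, -15/32), radius 1/80
Different reductions; not equal.

not equal: they reduce to v1: center (1/18, -4/9), radius 1/81; v2: center (-1/2, -1/2), radius 1/9; v3: center (-4/81, -5/9), radius 1/567; v4: center (-4/81, -91/162), radius 1/648 and v1: center (85/192, -17/32), radius 1/576; v2: center (0, -1/2), radius 1/5; v3: center (83/192, -103/192), radius 1/672; v4: center (17/32, -15/32), radius 1/80


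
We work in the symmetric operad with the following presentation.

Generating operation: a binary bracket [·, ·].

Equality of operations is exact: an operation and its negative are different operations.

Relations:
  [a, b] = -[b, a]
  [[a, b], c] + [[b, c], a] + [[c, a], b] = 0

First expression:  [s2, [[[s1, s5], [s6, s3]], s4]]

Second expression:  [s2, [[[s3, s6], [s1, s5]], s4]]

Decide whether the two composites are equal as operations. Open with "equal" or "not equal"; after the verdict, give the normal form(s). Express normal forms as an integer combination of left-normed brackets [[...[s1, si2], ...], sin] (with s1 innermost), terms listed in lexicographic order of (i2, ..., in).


In normal form, the first expression is [[[[[s1, s5], s3], s6], s4], s2] - [[[[[s1, s5], s6], s3], s4], s2]
In normal form, the second expression is [[[[[s1, s5], s3], s6], s4], s2] - [[[[[s1, s5], s6], s3], s4], s2]
The forms coincide; equal.

equal: each reduces to [[[[[s1, s5], s3], s6], s4], s2] - [[[[[s1, s5], s6], s3], s4], s2]


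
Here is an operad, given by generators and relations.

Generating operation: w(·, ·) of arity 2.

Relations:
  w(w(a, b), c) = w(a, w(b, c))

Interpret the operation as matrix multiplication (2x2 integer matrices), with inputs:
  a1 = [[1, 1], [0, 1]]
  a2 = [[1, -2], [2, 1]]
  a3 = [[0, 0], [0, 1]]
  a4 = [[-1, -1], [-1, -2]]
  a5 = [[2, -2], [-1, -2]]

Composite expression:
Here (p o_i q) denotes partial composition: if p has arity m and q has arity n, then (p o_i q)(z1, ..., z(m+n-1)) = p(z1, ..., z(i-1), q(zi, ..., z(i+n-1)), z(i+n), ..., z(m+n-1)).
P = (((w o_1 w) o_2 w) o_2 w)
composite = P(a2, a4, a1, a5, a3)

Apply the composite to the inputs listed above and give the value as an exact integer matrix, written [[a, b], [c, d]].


w(a4, a1) = [[-1, -2], [-1, -3]]
w(w(a4, a1), a5) = [[0, 6], [1, 8]]
w(a2, w(w(a4, a1), a5)) = [[-2, -10], [1, 20]]
w(w(a2, w(w(a4, a1), a5)), a3) = [[0, -10], [0, 20]]

[[0, -10], [0, 20]]


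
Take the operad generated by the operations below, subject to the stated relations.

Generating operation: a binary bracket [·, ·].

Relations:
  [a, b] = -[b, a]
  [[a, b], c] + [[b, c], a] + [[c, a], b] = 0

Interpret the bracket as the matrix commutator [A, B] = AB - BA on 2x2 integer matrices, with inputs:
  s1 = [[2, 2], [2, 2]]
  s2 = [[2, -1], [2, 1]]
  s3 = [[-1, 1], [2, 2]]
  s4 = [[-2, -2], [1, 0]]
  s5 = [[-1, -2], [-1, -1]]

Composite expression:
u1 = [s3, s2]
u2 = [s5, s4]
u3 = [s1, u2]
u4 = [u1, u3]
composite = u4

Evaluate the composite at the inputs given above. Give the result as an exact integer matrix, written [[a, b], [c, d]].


[s3, s2] = [[4, 2], [8, -4]]
[s5, s4] = [[-4, -4], [2, 4]]
[s1, [s5, s4]] = [[12, 16], [-16, -12]]
[[s3, s2], [s1, [s5, s4]]] = [[-160, 80], [320, 160]]

[[-160, 80], [320, 160]]


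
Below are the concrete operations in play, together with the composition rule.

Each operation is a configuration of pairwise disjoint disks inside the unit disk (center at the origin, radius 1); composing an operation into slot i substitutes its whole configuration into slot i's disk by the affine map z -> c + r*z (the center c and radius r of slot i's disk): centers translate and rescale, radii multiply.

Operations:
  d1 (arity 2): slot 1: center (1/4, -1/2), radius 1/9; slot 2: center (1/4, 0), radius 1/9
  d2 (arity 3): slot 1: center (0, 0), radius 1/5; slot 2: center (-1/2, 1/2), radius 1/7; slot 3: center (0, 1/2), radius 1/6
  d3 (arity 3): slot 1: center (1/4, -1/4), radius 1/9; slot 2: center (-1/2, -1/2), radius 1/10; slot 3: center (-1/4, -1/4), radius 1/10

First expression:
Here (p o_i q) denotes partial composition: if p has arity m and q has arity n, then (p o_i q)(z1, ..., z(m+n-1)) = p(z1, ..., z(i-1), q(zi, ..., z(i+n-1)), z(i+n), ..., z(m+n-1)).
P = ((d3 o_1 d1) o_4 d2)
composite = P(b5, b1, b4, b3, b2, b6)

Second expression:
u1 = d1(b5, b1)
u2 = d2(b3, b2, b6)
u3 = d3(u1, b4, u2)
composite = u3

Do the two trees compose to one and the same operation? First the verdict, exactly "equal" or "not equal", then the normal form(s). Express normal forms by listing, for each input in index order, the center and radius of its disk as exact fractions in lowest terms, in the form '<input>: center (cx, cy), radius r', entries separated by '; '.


Reducing the first expression gives b1: center (5/18, -1/4), radius 1/81; b2: center (-3/10, -1/5), radius 1/70; b3: center (-1/4, -1/4), radius 1/50; b4: center (-1/2, -1/2), radius 1/10; b5: center (5/18, -11/36), radius 1/81; b6: center (-1/4, -1/5), radius 1/60
Reducing the second expression gives b1: center (5/18, -1/4), radius 1/81; b2: center (-3/10, -1/5), radius 1/70; b3: center (-1/4, -1/4), radius 1/50; b4: center (-1/2, -1/2), radius 1/10; b5: center (5/18, -11/36), radius 1/81; b6: center (-1/4, -1/5), radius 1/60
Both agree, so they are equal.

equal; the common form is b1: center (5/18, -1/4), radius 1/81; b2: center (-3/10, -1/5), radius 1/70; b3: center (-1/4, -1/4), radius 1/50; b4: center (-1/2, -1/2), radius 1/10; b5: center (5/18, -11/36), radius 1/81; b6: center (-1/4, -1/5), radius 1/60


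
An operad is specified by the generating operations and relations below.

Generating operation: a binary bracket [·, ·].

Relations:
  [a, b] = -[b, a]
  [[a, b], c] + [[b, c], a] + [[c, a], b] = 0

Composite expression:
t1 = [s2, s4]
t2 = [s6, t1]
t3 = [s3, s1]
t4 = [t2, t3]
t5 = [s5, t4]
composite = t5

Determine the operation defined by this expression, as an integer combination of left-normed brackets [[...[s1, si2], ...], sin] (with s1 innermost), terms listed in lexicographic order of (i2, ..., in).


[[[[[s1, s3], s2], s4], s6], s5] - [[[[[s1, s3], s4], s2], s6], s5] - [[[[[s1, s3], s6], s2], s4], s5] + [[[[[s1, s3], s6], s4], s2], s5]

Skip Jacobi rewriting: expand, keep s1-initial words, read off terms.
Composite bracket: [s5, [[s6, [s2, s4]], [s3, s1]]]
Full expansion: 32 signed words from ab - ba (2^5 = 32).
Keep just the words that open with s1:
  s1s3s2s4s6s5 (sign +1) contributes +[[[[[s1, s3], s2], s4], s6], s5]
  s1s3s4s2s6s5 (sign -1) contributes -[[[[[s1, s3], s4], s2], s6], s5]
  s1s3s6s2s4s5 (sign -1) contributes -[[[[[s1, s3], s6], s2], s4], s5]
  s1s3s6s4s2s5 (sign +1) contributes +[[[[[s1, s3], s6], s4], s2], s5]


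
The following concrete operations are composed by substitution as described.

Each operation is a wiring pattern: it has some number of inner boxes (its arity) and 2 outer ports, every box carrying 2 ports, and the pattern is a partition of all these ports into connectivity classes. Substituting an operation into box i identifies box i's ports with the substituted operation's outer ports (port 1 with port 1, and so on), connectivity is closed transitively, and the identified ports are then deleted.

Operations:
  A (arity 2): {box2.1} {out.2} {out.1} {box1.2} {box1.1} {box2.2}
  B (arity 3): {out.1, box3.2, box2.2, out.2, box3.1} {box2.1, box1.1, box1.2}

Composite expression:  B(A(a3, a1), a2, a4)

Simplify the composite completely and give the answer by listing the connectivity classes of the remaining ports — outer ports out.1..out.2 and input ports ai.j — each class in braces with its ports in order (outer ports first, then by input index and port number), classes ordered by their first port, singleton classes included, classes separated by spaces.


{out.1, out.2, a2.2, a4.1, a4.2} {a1.1} {a1.2} {a2.1} {a3.1} {a3.2}


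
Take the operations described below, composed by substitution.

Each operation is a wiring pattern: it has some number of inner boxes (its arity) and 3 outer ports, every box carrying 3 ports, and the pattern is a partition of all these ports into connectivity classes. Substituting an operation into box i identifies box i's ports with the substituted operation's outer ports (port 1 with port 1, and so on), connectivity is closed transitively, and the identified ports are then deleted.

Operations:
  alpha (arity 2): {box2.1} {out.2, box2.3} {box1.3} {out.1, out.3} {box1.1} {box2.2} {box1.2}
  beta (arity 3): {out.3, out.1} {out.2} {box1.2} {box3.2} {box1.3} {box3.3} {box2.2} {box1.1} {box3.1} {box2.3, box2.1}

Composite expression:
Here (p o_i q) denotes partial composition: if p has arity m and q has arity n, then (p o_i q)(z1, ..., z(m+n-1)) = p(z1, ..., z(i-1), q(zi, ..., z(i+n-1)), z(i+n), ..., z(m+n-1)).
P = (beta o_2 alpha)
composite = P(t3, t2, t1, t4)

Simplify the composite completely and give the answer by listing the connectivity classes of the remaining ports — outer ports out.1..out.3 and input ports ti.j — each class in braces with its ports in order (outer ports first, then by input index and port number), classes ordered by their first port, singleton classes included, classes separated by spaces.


{out.1, out.3} {out.2} {t1.1} {t1.2} {t1.3} {t2.1} {t2.2} {t2.3} {t3.1} {t3.2} {t3.3} {t4.1} {t4.2} {t4.3}

Two ports join when wires chain via beta-identified ports.
composing alpha on (t2, t1), with out.j its own outer ports: {out.1, out.3} {out.2, t1.3} {t1.1} {t1.2} {t2.1} {t2.2} {t2.3}
composing beta on (t3, t2, t1, t4), with out.j its own outer ports: {out.1, out.3} {out.2} {t1.1} {t1.2} {t1.3} {t2.1} {t2.2} {t2.3} {t3.1} {t3.2} {t3.3} {t4.1} {t4.2} {t4.3}


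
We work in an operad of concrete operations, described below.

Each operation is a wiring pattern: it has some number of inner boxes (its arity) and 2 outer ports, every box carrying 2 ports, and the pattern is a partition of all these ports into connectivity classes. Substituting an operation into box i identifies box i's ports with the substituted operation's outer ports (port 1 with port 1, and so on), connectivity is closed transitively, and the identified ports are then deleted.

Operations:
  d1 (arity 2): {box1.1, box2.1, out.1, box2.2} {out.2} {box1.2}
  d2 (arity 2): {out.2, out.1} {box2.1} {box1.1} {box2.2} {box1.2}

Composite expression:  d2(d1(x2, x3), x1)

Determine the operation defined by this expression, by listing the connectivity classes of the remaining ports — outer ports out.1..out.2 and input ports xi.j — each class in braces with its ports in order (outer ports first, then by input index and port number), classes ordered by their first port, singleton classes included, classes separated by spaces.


Substituting into d2 glues patterns; closure does the rest.
composing d1 on (x2, x3), with out.j its own outer ports: {out.1, x2.1, x3.1, x3.2} {out.2} {x2.2}
composing d2 on (x2, x3, x1), with out.j its own outer ports: {out.1, out.2} {x1.1} {x1.2} {x2.1, x3.1, x3.2} {x2.2}

{out.1, out.2} {x1.1} {x1.2} {x2.1, x3.1, x3.2} {x2.2}


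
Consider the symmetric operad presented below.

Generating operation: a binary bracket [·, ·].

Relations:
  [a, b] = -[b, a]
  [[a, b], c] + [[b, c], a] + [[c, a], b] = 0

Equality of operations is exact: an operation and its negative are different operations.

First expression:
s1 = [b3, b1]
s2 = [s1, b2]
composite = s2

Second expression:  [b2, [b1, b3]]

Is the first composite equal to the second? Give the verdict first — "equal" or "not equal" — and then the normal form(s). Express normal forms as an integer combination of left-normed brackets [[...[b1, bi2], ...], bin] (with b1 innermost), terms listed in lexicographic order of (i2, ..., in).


The first composite normalizes to -[[b1, b3], b2]
The second composite normalizes to -[[b1, b3], b2]
The normal forms match — equal.

equal; both compose to -[[b1, b3], b2]


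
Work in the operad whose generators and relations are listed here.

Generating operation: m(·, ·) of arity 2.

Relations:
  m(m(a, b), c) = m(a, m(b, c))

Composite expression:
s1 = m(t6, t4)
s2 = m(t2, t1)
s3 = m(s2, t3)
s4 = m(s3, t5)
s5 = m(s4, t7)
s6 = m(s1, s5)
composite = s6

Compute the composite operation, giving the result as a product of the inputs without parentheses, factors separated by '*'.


Key point: m is associative — brackets drop, the t-order remains.
m(t6, t4) flattens to t6 * t4
m(t2, t1) flattens to t2 * t1
m(m(t2, t1), t3) flattens to t2 * t1 * t3
m(m(m(t2, t1), t3), t5) flattens to t2 * t1 * t3 * t5
m(m(m(m(t2, t1), t3), t5), t7) flattens to t2 * t1 * t3 * t5 * t7
m(m(t6, t4), m(m(m(m(t2, t1), t3), t5), t7)) flattens to t6 * t4 * t2 * t1 * t3 * t5 * t7

t6 * t4 * t2 * t1 * t3 * t5 * t7


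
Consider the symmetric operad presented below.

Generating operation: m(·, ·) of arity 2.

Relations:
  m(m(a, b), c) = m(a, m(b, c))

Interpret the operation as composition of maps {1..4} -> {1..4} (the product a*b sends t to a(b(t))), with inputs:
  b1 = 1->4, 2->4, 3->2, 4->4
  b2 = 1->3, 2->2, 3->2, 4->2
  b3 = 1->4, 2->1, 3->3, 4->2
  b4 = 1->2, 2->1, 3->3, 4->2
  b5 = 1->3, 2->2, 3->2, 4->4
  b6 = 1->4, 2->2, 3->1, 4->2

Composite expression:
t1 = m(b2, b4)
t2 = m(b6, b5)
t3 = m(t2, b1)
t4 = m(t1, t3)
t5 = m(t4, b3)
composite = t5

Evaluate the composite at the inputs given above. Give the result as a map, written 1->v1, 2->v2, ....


m(b2, b4) = 1->2, 2->3, 3->2, 4->2
m(b6, b5) = 1->1, 2->2, 3->2, 4->2
m(m(b6, b5), b1) = 1->2, 2->2, 3->2, 4->2
m(m(b2, b4), m(m(b6, b5), b1)) = 1->3, 2->3, 3->3, 4->3
m(m(m(b2, b4), m(m(b6, b5), b1)), b3) = 1->3, 2->3, 3->3, 4->3

1->3, 2->3, 3->3, 4->3


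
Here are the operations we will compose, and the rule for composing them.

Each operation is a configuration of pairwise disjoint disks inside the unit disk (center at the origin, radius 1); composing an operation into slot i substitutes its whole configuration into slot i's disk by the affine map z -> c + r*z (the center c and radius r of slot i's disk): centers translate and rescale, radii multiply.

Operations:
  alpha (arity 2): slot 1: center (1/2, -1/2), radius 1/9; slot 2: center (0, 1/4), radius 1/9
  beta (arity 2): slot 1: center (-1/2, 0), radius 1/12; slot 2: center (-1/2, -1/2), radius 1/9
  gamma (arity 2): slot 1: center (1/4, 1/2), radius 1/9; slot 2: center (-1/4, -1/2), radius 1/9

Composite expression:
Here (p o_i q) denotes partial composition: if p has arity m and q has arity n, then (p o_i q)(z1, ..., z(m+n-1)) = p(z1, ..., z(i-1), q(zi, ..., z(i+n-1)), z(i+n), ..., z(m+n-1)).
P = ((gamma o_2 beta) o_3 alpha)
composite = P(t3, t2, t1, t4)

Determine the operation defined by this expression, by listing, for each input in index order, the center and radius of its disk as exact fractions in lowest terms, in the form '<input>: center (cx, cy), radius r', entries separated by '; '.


t1: center (-97/324, -91/162), radius 1/729; t2: center (-11/36, -1/2), radius 1/108; t3: center (1/4, 1/2), radius 1/9; t4: center (-11/36, -179/324), radius 1/729

Below gamma, radii multiply path by path; the t-disk centers shift.
tracing t3 down its 1-map path: center (1/4, 1/2), radius 1/9
tracing t2 down its 2-map path: center (-11/36, -1/2), radius 1/108
tracing t1 down its 3-map path: center (-97/324, -91/162), radius 1/729
tracing t4 down its 3-map path: center (-11/36, -179/324), radius 1/729


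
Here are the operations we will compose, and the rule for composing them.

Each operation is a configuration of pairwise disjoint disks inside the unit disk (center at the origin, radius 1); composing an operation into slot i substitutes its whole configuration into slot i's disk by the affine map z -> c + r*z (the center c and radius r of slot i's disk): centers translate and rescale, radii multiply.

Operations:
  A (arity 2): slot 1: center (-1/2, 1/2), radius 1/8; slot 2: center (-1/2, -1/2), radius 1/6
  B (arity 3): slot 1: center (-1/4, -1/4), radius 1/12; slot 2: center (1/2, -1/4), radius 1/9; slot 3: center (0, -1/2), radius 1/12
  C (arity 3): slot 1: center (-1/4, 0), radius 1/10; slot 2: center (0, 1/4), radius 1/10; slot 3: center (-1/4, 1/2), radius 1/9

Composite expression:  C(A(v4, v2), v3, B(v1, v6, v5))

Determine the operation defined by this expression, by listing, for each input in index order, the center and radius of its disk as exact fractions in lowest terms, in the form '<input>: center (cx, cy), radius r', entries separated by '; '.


v1: center (-5/18, 17/36), radius 1/108; v2: center (-3/10, -1/20), radius 1/60; v3: center (0, 1/4), radius 1/10; v4: center (-3/10, 1/20), radius 1/80; v5: center (-1/4, 4/9), radius 1/108; v6: center (-7/36, 17/36), radius 1/81

Only the slot chain above each v matters under C; compose those maps.
for v4, the 2-step affine chain lands on center (-3/10, 1/20), radius 1/80
for v2, the 2-step affine chain lands on center (-3/10, -1/20), radius 1/60
for v3, the 1-step affine chain lands on center (0, 1/4), radius 1/10
for v1, the 2-step affine chain lands on center (-5/18, 17/36), radius 1/108
for v6, the 2-step affine chain lands on center (-7/36, 17/36), radius 1/81
for v5, the 2-step affine chain lands on center (-1/4, 4/9), radius 1/108


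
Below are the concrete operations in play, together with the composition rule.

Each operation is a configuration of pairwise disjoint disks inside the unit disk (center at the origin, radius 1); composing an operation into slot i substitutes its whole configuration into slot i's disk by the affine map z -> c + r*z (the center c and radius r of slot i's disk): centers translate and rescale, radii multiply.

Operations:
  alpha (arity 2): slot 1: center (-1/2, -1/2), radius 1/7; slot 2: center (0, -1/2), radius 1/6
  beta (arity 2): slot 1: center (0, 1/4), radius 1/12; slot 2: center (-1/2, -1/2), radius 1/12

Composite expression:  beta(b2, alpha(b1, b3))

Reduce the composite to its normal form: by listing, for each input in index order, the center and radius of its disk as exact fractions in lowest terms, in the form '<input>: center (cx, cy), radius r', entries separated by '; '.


Nesting under beta composes maps z -> c + r*z down each b-path.
input b2: applying the 1 nested substitution gives center (0, 1/4), radius 1/12
input b1: applying the 2 nested substitutions gives center (-13/24, -13/24), radius 1/84
input b3: applying the 2 nested substitutions gives center (-1/2, -13/24), radius 1/72

b1: center (-13/24, -13/24), radius 1/84; b2: center (0, 1/4), radius 1/12; b3: center (-1/2, -13/24), radius 1/72


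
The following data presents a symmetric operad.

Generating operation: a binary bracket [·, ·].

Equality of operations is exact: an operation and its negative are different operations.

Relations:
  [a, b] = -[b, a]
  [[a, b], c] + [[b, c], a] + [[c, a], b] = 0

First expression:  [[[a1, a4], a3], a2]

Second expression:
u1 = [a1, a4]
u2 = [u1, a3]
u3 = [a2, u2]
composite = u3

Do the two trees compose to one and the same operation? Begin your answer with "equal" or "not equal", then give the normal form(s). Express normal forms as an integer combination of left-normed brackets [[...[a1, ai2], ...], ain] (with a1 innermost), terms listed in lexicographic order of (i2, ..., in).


not equal; the first gives [[[a1, a4], a3], a2] and the second -[[[a1, a4], a3], a2]

Normal form of the first expression: [[[a1, a4], a3], a2]
Normal form of the second expression: -[[[a1, a4], a3], a2]
No match — not equal.


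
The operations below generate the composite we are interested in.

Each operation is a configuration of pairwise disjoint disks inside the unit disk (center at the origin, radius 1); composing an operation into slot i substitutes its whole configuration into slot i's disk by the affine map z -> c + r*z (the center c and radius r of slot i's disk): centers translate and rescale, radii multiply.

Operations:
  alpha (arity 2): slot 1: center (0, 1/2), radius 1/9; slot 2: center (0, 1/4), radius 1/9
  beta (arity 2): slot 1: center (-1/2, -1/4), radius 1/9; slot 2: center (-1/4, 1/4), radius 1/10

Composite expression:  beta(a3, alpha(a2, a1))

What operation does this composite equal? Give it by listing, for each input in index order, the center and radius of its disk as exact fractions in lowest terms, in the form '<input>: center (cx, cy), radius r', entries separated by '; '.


Nesting under beta composes maps z -> c + r*z down each a-path.
input a3: applying the 1 nested substitution gives center (-1/2, -1/4), radius 1/9
input a2: applying the 2 nested substitutions gives center (-1/4, 3/10), radius 1/90
input a1: applying the 2 nested substitutions gives center (-1/4, 11/40), radius 1/90

a1: center (-1/4, 11/40), radius 1/90; a2: center (-1/4, 3/10), radius 1/90; a3: center (-1/2, -1/4), radius 1/9
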